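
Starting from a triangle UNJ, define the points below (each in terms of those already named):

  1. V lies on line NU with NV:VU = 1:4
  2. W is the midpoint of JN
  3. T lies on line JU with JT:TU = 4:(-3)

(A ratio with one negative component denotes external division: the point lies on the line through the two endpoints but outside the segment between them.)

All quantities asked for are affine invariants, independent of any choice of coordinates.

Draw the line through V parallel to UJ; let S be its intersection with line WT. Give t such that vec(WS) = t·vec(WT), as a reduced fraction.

t = -3/5

Assign U = (0, 0), N = (1, 0), J = (0, 1) — the answer is frame-independent, so this choice is without loss of generality.
1. V lies on line NU with NV:VU = 1:4 ⇒ V = (4/5, 0)
2. W is the midpoint of JN ⇒ W = (1/2, 1/2)
3. T lies on line JU with JT:TU = 4:(-3) ⇒ T = (0, -3)
through V parallel to UJ: direction (0, 1); meets WT at S = (4/5, 13/5)
S = W + t·(T−W) with t = -3/5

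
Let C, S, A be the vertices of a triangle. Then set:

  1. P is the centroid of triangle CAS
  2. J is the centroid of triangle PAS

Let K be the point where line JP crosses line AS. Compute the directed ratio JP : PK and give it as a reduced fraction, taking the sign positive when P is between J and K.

Choose coordinates C = (0, 0), S = (1, 0), A = (0, 1).
1. P is the centroid of triangle CAS ⇒ P = (1/3, 1/3)
2. J is the centroid of triangle PAS ⇒ J = (4/9, 4/9)
line JP meets AS at K = (1/2, 1/2)
P = J + t·(K−J) with t = -2, so JP:PK = -2:3

JP:PK = -2/3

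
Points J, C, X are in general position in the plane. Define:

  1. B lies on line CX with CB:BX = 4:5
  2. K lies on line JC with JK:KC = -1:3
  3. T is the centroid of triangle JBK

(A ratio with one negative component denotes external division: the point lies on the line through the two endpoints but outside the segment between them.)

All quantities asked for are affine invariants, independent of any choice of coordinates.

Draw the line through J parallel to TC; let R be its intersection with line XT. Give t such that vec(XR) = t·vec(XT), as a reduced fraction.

t = 53/45

Choose coordinates J = (0, 0), C = (1, 0), X = (0, 1).
1. B lies on line CX with CB:BX = 4:5 ⇒ B = (5/9, 4/9)
2. K lies on line JC with JK:KC = -1:3 ⇒ K = (-1/2, 0)
3. T is the centroid of triangle JBK ⇒ T = (1/54, 4/27)
through J parallel to TC: direction (53/54, -4/27); meets XT at R = (53/2430, -4/1215)
R = X + t·(T−X) with t = 53/45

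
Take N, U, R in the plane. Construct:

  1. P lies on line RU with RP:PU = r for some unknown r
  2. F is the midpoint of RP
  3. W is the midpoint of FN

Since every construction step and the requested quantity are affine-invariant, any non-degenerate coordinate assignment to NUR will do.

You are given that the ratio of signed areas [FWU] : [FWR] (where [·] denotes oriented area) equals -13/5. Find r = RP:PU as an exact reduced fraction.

r = 5/4

Set N = (0, 0), U = (1, 0), R = (0, 1); any affine frame gives the same invariant.
1. With RP:PU = r, write λ = r/(r+1) so P = R + λ·(U−R); P is affine-linear in λ
2. F is the midpoint of RP ⇒ F is an affine combination of earlier points and hence also affine-linear in λ
3. W is the midpoint of FN ⇒ W is an affine combination of earlier points and hence also affine-linear in λ
Every point depending on P is an affine combination of P and λ-independent points, so each such coordinate is linear in λ; the λ² term in each signed area is a multiple of (U−R)×(U−R) = 0, so 2·[FWU] and 2·[FWR] are each linear in λ. Evaluating at λ=0 and λ=1:
  2·[FWU] = -1/4·λ + 1/2,   2·[FWR] = -1/4·λ
So [FWU]:[FWR] = (-1/4·λ + 1/2) / (-1/4·λ). Setting this equal to -13/5:
  -1/4·λ + 1/2 = -13/5·(-1/4·λ)  ⇒  λ = 5/9
Then r = λ/(1−λ) = (5/9)/(4/9) = 5/4. Check: with r = 5/4, P = (5/9, 4/9) and [FWU]:[FWR] = -13/5 as required.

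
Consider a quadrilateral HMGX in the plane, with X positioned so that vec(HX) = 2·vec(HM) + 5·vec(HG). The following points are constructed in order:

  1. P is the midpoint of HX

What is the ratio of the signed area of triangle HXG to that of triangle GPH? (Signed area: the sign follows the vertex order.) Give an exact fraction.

[HXG]:[GPH] = -2

Choose coordinates H = (0, 0), M = (1, 0), G = (0, 1), X = (2, 5).
1. P is the midpoint of HX ⇒ P = (1, 5/2)
2·[HXG] = 2, 2·[GPH] = -1
[HXG]:[GPH] = 2:-1 = -2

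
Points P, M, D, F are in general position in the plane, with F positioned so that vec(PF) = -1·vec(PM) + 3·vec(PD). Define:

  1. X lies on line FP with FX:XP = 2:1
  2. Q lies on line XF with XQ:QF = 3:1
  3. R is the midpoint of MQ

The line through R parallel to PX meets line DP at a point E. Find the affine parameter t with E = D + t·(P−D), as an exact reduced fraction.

Set P = (0, 0), M = (1, 0), D = (0, 1), F = (-1, 3); any affine frame gives the same invariant.
1. X lies on line FP with FX:XP = 2:1 ⇒ X = (-1/3, 1)
2. Q lies on line XF with XQ:QF = 3:1 ⇒ Q = (-5/6, 5/2)
3. R is the midpoint of MQ ⇒ R = (1/12, 5/4)
through R parallel to PX: direction (-1/3, 1); meets DP at E = (0, 3/2)
E = D + t·(P−D) with t = -1/2

t = -1/2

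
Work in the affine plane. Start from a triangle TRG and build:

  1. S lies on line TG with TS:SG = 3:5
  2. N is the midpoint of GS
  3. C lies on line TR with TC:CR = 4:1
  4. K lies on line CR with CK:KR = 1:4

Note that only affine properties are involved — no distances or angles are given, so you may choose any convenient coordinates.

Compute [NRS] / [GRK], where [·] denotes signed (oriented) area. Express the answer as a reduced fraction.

[NRS]:[GRK] = 125/64

Work in coordinates with T = (0, 0), R = (1, 0), G = (0, 1).
1. S lies on line TG with TS:SG = 3:5 ⇒ S = (0, 3/8)
2. N is the midpoint of GS ⇒ N = (0, 11/16)
3. C lies on line TR with TC:CR = 4:1 ⇒ C = (4/5, 0)
4. K lies on line CR with CK:KR = 1:4 ⇒ K = (21/25, 0)
2·[NRS] = -5/16, 2·[GRK] = -4/25
[NRS]:[GRK] = -5/16:-4/25 = 125/64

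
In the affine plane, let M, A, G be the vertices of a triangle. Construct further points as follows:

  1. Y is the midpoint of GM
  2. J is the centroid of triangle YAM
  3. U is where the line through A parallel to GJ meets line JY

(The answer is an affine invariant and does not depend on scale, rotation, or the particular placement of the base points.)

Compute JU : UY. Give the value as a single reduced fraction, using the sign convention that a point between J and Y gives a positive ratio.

JU:UY = -3/4

Assign M = (0, 0), A = (1, 0), G = (0, 1) — the answer is frame-independent, so this choice is without loss of generality.
1. Y is the midpoint of GM ⇒ Y = (0, 1/2)
2. J is the centroid of triangle YAM ⇒ J = (1/3, 1/6)
3. U is where the line through A parallel to GJ meets line JY ⇒ U = (4/3, -5/6)
U = J + t·(Y−J) with t = -3, so JU:UY = t:(1−t) = -3:4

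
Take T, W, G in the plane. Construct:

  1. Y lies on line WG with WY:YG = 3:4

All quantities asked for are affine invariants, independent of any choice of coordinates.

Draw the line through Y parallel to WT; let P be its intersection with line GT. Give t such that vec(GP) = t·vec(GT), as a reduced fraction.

t = 4/7

Assign T = (0, 0), W = (1, 0), G = (0, 1) — the answer is frame-independent, so this choice is without loss of generality.
1. Y lies on line WG with WY:YG = 3:4 ⇒ Y = (4/7, 3/7)
through Y parallel to WT: direction (-1, 0); meets GT at P = (0, 3/7)
P = G + t·(T−G) with t = 4/7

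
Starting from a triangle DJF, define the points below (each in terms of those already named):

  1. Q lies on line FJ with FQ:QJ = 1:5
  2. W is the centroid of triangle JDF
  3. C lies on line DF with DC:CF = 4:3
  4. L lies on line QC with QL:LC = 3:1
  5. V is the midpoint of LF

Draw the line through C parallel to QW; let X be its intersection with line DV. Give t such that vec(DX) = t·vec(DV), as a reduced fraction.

t = 24/37

Work in coordinates with D = (0, 0), J = (1, 0), F = (0, 1).
1. Q lies on line FJ with FQ:QJ = 1:5 ⇒ Q = (1/6, 5/6)
2. W is the centroid of triangle JDF ⇒ W = (1/3, 1/3)
3. C lies on line DF with DC:CF = 4:3 ⇒ C = (0, 4/7)
4. L lies on line QC with QL:LC = 3:1 ⇒ L = (1/24, 107/168)
5. V is the midpoint of LF ⇒ V = (1/48, 275/336)
through C parallel to QW: direction (1/6, -1/2); meets DV at X = (1/74, 275/518)
X = D + t·(V−D) with t = 24/37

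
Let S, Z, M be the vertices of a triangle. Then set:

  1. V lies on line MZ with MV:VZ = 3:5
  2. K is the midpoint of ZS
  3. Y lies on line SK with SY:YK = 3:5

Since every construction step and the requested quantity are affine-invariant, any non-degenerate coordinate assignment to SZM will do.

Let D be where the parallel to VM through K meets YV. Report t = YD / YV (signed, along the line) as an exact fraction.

t = 5/13

Choose coordinates S = (0, 0), Z = (1, 0), M = (0, 1).
1. V lies on line MZ with MV:VZ = 3:5 ⇒ V = (3/8, 5/8)
2. K is the midpoint of ZS ⇒ K = (1/2, 0)
3. Y lies on line SK with SY:YK = 3:5 ⇒ Y = (3/16, 0)
through K parallel to VM: direction (-3/8, 3/8); meets YV at D = (27/104, 25/104)
D = Y + t·(V−Y) with t = 5/13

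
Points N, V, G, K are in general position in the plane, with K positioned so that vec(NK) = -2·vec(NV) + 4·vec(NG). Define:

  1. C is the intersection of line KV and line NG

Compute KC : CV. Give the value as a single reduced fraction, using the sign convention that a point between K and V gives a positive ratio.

KC:CV = 2

Work in coordinates with N = (0, 0), V = (1, 0), G = (0, 1), K = (-2, 4).
1. C is the intersection of line KV and line NG ⇒ C = (0, 4/3)
C = K + t·(V−K) with t = 2/3, so KC:CV = t:(1−t) = 2/3:1/3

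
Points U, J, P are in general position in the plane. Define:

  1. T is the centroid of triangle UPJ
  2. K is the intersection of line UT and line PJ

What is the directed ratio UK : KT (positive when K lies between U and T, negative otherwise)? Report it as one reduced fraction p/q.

Work in coordinates with U = (0, 0), J = (1, 0), P = (0, 1).
1. T is the centroid of triangle UPJ ⇒ T = (1/3, 1/3)
2. K is the intersection of line UT and line PJ ⇒ K = (1/2, 1/2)
K = U + t·(T−U) with t = 3/2, so UK:KT = t:(1−t) = 3/2:-1/2

UK:KT = -3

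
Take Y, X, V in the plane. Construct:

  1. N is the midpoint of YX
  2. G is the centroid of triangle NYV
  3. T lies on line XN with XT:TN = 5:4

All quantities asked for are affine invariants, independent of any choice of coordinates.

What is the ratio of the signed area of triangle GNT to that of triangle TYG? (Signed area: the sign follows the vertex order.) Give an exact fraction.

[GNT]:[TYG] = -4/13

Choose coordinates Y = (0, 0), X = (1, 0), V = (0, 1).
1. N is the midpoint of YX ⇒ N = (1/2, 0)
2. G is the centroid of triangle NYV ⇒ G = (1/6, 1/3)
3. T lies on line XN with XT:TN = 5:4 ⇒ T = (13/18, 0)
2·[GNT] = 2/27, 2·[TYG] = -13/54
[GNT]:[TYG] = 2/27:-13/54 = -4/13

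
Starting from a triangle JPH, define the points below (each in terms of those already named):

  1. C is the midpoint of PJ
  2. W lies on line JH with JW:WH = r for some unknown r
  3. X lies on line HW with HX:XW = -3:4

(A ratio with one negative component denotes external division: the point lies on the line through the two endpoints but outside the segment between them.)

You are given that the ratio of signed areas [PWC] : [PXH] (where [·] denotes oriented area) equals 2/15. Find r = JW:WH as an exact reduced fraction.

Set J = (0, 0), P = (1, 0), H = (0, 1); any affine frame gives the same invariant.
1. C is the midpoint of PJ ⇒ C = (1/2, 0)
2. With JW:WH = r, write λ = r/(r+1) so W = J + λ·(H−J); W is affine-linear in λ
3. X lies on line HW with HX:XW = -3:4 ⇒ X is an affine combination of earlier points and hence also affine-linear in λ
Every point depending on W is an affine combination of W and λ-independent points, so each such coordinate is linear in λ; the λ² term in each signed area is a multiple of (H−J)×(H−J) = 0, so 2·[PWC] and 2·[PXH] are each linear in λ. Evaluating at λ=0 and λ=1:
  2·[PWC] = 1/2·λ,   2·[PXH] = -3·λ + 3
So [PWC]:[PXH] = (1/2·λ) / (-3·λ + 3). Setting this equal to 2/15:
  1/2·λ = 2/15·(-3·λ + 3)  ⇒  λ = 4/9
Then r = λ/(1−λ) = (4/9)/(5/9) = 4/5. Check: with r = 4/5, W = (0, 4/9) and [PWC]:[PXH] = 2/15 as required.

r = 4/5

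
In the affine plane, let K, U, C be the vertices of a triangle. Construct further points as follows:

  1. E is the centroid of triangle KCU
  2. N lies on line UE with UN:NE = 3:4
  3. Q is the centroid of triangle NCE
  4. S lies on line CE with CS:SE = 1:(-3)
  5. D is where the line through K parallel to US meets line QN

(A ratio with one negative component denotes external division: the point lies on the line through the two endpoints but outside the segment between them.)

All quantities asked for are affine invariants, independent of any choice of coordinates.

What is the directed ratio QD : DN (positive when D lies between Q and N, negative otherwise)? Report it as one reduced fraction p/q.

Assign K = (0, 0), U = (1, 0), C = (0, 1) — the answer is frame-independent, so this choice is without loss of generality.
1. E is the centroid of triangle KCU ⇒ E = (1/3, 1/3)
2. N lies on line UE with UN:NE = 3:4 ⇒ N = (5/7, 1/7)
3. Q is the centroid of triangle NCE ⇒ Q = (22/63, 31/63)
4. S lies on line CE with CS:SE = 1:(-3) ⇒ S = (-1/6, 4/3)
5. D is where the line through K parallel to US meets line QN ⇒ D = (-133/30, 76/15)
D = Q + t·(N−Q) with t = -131/10, so QD:DN = t:(1−t) = -131/10:141/10

QD:DN = -131/141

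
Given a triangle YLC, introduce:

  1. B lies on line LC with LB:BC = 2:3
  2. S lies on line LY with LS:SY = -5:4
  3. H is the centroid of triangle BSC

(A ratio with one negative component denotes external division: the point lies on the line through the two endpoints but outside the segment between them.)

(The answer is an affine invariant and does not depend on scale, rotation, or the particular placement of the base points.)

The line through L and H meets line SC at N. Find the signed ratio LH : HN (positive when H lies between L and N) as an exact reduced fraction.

Work in coordinates with Y = (0, 0), L = (1, 0), C = (0, 1).
1. B lies on line LC with LB:BC = 2:3 ⇒ B = (3/5, 2/5)
2. S lies on line LY with LS:SY = -5:4 ⇒ S = (-4, 0)
3. H is the centroid of triangle BSC ⇒ H = (-17/15, 7/15)
line LH meets SC at N = (-5/3, 7/12)
H = L + t·(N−L) with t = 4/5, so LH:HN = 4/5:1/5

LH:HN = 4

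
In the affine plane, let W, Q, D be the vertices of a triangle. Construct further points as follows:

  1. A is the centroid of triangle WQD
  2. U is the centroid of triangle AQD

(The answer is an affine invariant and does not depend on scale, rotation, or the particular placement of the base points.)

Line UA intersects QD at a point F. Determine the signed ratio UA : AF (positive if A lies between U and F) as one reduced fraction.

UA:AF = -2/3

Assign W = (0, 0), Q = (1, 0), D = (0, 1) — the answer is frame-independent, so this choice is without loss of generality.
1. A is the centroid of triangle WQD ⇒ A = (1/3, 1/3)
2. U is the centroid of triangle AQD ⇒ U = (4/9, 4/9)
line UA meets QD at F = (1/2, 1/2)
A = U + t·(F−U) with t = -2, so UA:AF = -2:3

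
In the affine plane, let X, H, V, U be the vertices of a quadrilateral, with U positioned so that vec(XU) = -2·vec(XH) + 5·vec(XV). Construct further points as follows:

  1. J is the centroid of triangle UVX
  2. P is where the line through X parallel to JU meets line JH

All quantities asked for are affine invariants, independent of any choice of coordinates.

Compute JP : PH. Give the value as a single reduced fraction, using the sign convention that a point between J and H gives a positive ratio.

Choose coordinates X = (0, 0), H = (1, 0), V = (0, 1), U = (-2, 5).
1. J is the centroid of triangle UVX ⇒ J = (-2/3, 2)
2. P is where the line through X parallel to JU meets line JH ⇒ P = (-8/7, 18/7)
P = J + t·(H−J) with t = -2/7, so JP:PH = t:(1−t) = -2/7:9/7

JP:PH = -2/9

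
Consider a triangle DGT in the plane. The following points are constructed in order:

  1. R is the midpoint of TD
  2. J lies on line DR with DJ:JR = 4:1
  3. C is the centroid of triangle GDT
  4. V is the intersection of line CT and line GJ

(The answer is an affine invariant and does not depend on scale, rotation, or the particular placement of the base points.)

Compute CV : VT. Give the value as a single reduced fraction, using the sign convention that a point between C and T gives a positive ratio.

Work in coordinates with D = (0, 0), G = (1, 0), T = (0, 1).
1. R is the midpoint of TD ⇒ R = (0, 1/2)
2. J lies on line DR with DJ:JR = 4:1 ⇒ J = (0, 2/5)
3. C is the centroid of triangle GDT ⇒ C = (1/3, 1/3)
4. V is the intersection of line CT and line GJ ⇒ V = (3/8, 1/4)
V = C + t·(T−C) with t = -1/8, so CV:VT = t:(1−t) = -1/8:9/8

CV:VT = -1/9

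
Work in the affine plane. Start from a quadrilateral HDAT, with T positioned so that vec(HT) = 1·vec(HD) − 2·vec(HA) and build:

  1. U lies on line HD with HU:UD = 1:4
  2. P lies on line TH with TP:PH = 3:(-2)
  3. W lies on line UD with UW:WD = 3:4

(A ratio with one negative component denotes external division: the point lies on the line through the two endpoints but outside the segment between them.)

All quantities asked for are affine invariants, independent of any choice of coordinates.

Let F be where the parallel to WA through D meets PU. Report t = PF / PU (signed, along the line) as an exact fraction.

t = 29

Choose coordinates H = (0, 0), D = (1, 0), A = (0, 1), T = (1, -2).
1. U lies on line HD with HU:UD = 1:4 ⇒ U = (1/5, 0)
2. P lies on line TH with TP:PH = 3:(-2) ⇒ P = (-2, 4)
3. W lies on line UD with UW:WD = 3:4 ⇒ W = (19/35, 0)
through D parallel to WA: direction (-19/35, 1); meets PU at F = (309/5, -112)
F = P + t·(U−P) with t = 29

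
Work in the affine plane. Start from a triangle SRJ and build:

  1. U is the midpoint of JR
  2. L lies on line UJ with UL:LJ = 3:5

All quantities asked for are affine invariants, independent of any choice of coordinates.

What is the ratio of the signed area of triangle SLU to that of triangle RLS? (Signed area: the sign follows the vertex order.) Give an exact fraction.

Assign S = (0, 0), R = (1, 0), J = (0, 1) — the answer is frame-independent, so this choice is without loss of generality.
1. U is the midpoint of JR ⇒ U = (1/2, 1/2)
2. L lies on line UJ with UL:LJ = 3:5 ⇒ L = (5/16, 11/16)
2·[SLU] = -3/16, 2·[RLS] = 11/16
[SLU]:[RLS] = -3/16:11/16 = -3/11

[SLU]:[RLS] = -3/11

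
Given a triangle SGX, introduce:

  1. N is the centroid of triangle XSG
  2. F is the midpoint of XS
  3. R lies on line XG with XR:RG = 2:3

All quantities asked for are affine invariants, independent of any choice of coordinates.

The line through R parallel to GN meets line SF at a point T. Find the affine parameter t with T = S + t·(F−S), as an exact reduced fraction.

t = 8/5

Choose coordinates S = (0, 0), G = (1, 0), X = (0, 1).
1. N is the centroid of triangle XSG ⇒ N = (1/3, 1/3)
2. F is the midpoint of XS ⇒ F = (0, 1/2)
3. R lies on line XG with XR:RG = 2:3 ⇒ R = (2/5, 3/5)
through R parallel to GN: direction (-2/3, 1/3); meets SF at T = (0, 4/5)
T = S + t·(F−S) with t = 8/5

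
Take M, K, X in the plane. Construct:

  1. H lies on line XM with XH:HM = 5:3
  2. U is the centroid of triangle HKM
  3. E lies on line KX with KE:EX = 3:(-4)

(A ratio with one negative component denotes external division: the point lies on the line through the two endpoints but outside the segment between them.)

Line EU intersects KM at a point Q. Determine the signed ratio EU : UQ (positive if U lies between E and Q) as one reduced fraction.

EU:UQ = -25

Assign M = (0, 0), K = (1, 0), X = (0, 1) — the answer is frame-independent, so this choice is without loss of generality.
1. H lies on line XM with XH:HM = 5:3 ⇒ H = (0, 3/8)
2. U is the centroid of triangle HKM ⇒ U = (1/3, 1/8)
3. E lies on line KX with KE:EX = 3:(-4) ⇒ E = (4, -3)
line EU meets KM at Q = (12/25, 0)
U = E + t·(Q−E) with t = 25/24, so EU:UQ = 25/24:-1/24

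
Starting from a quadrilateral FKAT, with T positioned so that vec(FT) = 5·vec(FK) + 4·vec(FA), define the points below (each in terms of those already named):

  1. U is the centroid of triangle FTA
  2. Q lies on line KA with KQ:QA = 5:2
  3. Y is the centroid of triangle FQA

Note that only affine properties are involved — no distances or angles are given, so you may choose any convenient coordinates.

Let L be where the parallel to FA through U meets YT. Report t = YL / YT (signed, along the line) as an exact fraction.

Work in coordinates with F = (0, 0), K = (1, 0), A = (0, 1), T = (5, 4).
1. U is the centroid of triangle FTA ⇒ U = (5/3, 5/3)
2. Q lies on line KA with KQ:QA = 5:2 ⇒ Q = (2/7, 5/7)
3. Y is the centroid of triangle FQA ⇒ Y = (2/21, 4/7)
through U parallel to FA: direction (0, 1); meets YT at L = (5/3, 172/103)
L = Y + t·(T−Y) with t = 33/103

t = 33/103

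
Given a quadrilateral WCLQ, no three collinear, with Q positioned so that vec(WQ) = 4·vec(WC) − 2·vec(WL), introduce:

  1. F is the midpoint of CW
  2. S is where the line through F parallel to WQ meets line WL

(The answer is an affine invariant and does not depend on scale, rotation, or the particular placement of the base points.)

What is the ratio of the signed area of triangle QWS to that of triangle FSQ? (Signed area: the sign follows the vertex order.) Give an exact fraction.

Choose coordinates W = (0, 0), C = (1, 0), L = (0, 1), Q = (4, -2).
1. F is the midpoint of CW ⇒ F = (1/2, 0)
2. S is where the line through F parallel to WQ meets line WL ⇒ S = (0, 1/4)
2·[QWS] = -1, 2·[FSQ] = 1/8
[QWS]:[FSQ] = -1:1/8 = -8

[QWS]:[FSQ] = -8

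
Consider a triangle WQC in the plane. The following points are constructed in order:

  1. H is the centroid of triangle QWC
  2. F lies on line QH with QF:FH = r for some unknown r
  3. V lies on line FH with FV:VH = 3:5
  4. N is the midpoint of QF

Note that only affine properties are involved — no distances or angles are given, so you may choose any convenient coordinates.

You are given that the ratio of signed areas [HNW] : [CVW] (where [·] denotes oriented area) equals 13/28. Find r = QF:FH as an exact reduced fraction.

Set W = (0, 0), Q = (1, 0), C = (0, 1); any affine frame gives the same invariant.
1. H is the centroid of triangle QWC ⇒ H = (1/3, 1/3)
2. With QF:FH = r, write λ = r/(r+1) so F = Q + λ·(H−Q); F is affine-linear in λ
3. V lies on line FH with FV:VH = 3:5 ⇒ V is an affine combination of earlier points and hence also affine-linear in λ
4. N is the midpoint of QF ⇒ N is an affine combination of earlier points and hence also affine-linear in λ
Every point depending on F is an affine combination of F and λ-independent points, so each such coordinate is linear in λ; the λ² term in each signed area is a multiple of (H−Q)×(H−Q) = 0, so 2·[HNW] and 2·[CVW] are each linear in λ. Evaluating at λ=0 and λ=1:
  2·[HNW] = 1/6·λ − 1/3,   2·[CVW] = 5/12·λ − 3/4
So [HNW]:[CVW] = (1/6·λ − 1/3) / (5/12·λ − 3/4). Setting this equal to 13/28:
  1/6·λ − 1/3 = 13/28·(5/12·λ − 3/4)  ⇒  λ = 5/9
Then r = λ/(1−λ) = (5/9)/(4/9) = 5/4. Check: with r = 5/4, F = (17/27, 5/27) and [HNW]:[CVW] = 13/28 as required.

r = 5/4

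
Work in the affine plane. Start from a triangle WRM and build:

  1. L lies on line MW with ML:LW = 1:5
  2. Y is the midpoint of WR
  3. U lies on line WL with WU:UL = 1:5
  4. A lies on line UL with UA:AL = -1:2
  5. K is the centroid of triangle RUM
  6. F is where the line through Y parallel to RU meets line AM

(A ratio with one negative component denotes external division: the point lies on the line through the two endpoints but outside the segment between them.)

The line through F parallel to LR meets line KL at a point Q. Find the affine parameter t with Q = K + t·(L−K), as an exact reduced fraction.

Assign W = (0, 0), R = (1, 0), M = (0, 1) — the answer is frame-independent, so this choice is without loss of generality.
1. L lies on line MW with ML:LW = 1:5 ⇒ L = (0, 5/6)
2. Y is the midpoint of WR ⇒ Y = (1/2, 0)
3. U lies on line WL with WU:UL = 1:5 ⇒ U = (0, 5/36)
4. A lies on line UL with UA:AL = -1:2 ⇒ A = (0, -5/9)
5. K is the centroid of triangle RUM ⇒ K = (1/3, 41/108)
6. F is where the line through Y parallel to RU meets line AM ⇒ F = (0, 5/72)
through F parallel to LR: direction (1, -5/6); meets KL at Q = (55/38, -1555/1368)
Q = K + t·(L−K) with t = -127/38

t = -127/38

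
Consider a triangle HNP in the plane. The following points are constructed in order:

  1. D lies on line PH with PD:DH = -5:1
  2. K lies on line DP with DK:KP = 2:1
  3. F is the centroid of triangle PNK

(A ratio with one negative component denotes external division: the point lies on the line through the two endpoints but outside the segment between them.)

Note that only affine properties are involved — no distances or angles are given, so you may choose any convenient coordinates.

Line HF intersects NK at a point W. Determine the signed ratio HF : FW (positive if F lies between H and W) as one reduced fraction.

Assign H = (0, 0), N = (1, 0), P = (0, 1) — the answer is frame-independent, so this choice is without loss of generality.
1. D lies on line PH with PD:DH = -5:1 ⇒ D = (0, -1/4)
2. K lies on line DP with DK:KP = 2:1 ⇒ K = (0, 7/12)
3. F is the centroid of triangle PNK ⇒ F = (1/3, 19/36)
line HF meets NK at W = (7/26, 133/312)
F = H + t·(W−H) with t = 26/21, so HF:FW = 26/21:-5/21

HF:FW = -26/5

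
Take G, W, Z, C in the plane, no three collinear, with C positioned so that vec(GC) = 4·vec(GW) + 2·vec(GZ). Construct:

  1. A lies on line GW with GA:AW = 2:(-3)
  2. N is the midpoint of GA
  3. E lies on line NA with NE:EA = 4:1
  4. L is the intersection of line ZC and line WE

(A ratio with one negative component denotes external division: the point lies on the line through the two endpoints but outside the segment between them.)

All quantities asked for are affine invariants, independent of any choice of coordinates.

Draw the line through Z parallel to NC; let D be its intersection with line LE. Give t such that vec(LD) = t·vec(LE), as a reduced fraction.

t = 15/22

Set G = (0, 0), W = (1, 0), Z = (0, 1), C = (4, 2); any affine frame gives the same invariant.
1. A lies on line GW with GA:AW = 2:(-3) ⇒ A = (-2, 0)
2. N is the midpoint of GA ⇒ N = (-1, 0)
3. E lies on line NA with NE:EA = 4:1 ⇒ E = (-9/5, 0)
4. L is the intersection of line ZC and line WE ⇒ L = (-4, 0)
through Z parallel to NC: direction (5, 2); meets LE at D = (-5/2, 0)
D = L + t·(E−L) with t = 15/22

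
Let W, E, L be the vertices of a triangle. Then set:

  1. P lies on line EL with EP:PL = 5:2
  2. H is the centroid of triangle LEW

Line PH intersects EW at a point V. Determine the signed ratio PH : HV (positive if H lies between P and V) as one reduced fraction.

PH:HV = 8/7

Work in coordinates with W = (0, 0), E = (1, 0), L = (0, 1).
1. P lies on line EL with EP:PL = 5:2 ⇒ P = (2/7, 5/7)
2. H is the centroid of triangle LEW ⇒ H = (1/3, 1/3)
line PH meets EW at V = (3/8, 0)
H = P + t·(V−P) with t = 8/15, so PH:HV = 8/15:7/15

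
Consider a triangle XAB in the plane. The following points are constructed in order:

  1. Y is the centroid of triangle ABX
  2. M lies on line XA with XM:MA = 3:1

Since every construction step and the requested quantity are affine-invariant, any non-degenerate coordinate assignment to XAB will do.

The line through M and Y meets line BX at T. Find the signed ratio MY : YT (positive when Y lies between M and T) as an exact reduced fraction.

MY:YT = 5/4

Work in coordinates with X = (0, 0), A = (1, 0), B = (0, 1).
1. Y is the centroid of triangle ABX ⇒ Y = (1/3, 1/3)
2. M lies on line XA with XM:MA = 3:1 ⇒ M = (3/4, 0)
line MY meets BX at T = (0, 3/5)
Y = M + t·(T−M) with t = 5/9, so MY:YT = 5/9:4/9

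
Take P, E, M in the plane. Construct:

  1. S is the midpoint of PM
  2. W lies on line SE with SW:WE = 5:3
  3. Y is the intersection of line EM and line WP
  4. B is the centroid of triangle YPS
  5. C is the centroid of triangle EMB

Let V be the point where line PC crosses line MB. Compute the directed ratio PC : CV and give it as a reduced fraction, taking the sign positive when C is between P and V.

Choose coordinates P = (0, 0), E = (1, 0), M = (0, 1).
1. S is the midpoint of PM ⇒ S = (0, 1/2)
2. W lies on line SE with SW:WE = 5:3 ⇒ W = (5/8, 3/16)
3. Y is the intersection of line EM and line WP ⇒ Y = (10/13, 3/13)
4. B is the centroid of triangle YPS ⇒ B = (10/39, 19/78)
5. C is the centroid of triangle EMB ⇒ C = (49/117, 97/234)
line PC meets MB at V = (980/3861, 970/3861)
C = P + t·(V−P) with t = 33/20, so PC:CV = 33/20:-13/20

PC:CV = -33/13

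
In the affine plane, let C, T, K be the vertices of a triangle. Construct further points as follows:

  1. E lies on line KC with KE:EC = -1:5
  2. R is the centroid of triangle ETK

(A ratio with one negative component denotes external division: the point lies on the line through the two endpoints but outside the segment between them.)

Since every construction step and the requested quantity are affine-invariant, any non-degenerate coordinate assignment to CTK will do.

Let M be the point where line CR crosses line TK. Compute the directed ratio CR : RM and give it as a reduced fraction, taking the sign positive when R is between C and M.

Assign C = (0, 0), T = (1, 0), K = (0, 1) — the answer is frame-independent, so this choice is without loss of generality.
1. E lies on line KC with KE:EC = -1:5 ⇒ E = (0, 5/4)
2. R is the centroid of triangle ETK ⇒ R = (1/3, 3/4)
line CR meets TK at M = (4/13, 9/13)
R = C + t·(M−C) with t = 13/12, so CR:RM = 13/12:-1/12

CR:RM = -13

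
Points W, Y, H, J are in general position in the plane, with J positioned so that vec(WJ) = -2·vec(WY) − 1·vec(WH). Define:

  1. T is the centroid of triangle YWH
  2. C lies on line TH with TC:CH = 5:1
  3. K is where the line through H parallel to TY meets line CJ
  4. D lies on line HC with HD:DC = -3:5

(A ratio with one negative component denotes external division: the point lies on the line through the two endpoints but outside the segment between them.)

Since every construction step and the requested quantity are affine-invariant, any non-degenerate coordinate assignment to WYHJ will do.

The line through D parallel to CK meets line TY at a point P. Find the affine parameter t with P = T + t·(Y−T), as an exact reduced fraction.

t = -9/7

Assign W = (0, 0), Y = (1, 0), H = (0, 1), J = (-2, -1) — the answer is frame-independent, so this choice is without loss of generality.
1. T is the centroid of triangle YWH ⇒ T = (1/3, 1/3)
2. C lies on line TH with TC:CH = 5:1 ⇒ C = (1/18, 8/9)
3. K is where the line through H parallel to TY meets line CJ ⇒ K = (4/35, 33/35)
4. D lies on line HC with HD:DC = -3:5 ⇒ D = (-1/12, 7/6)
through D parallel to CK: direction (37/630, 17/315); meets TY at P = (-11/21, 16/21)
P = T + t·(Y−T) with t = -9/7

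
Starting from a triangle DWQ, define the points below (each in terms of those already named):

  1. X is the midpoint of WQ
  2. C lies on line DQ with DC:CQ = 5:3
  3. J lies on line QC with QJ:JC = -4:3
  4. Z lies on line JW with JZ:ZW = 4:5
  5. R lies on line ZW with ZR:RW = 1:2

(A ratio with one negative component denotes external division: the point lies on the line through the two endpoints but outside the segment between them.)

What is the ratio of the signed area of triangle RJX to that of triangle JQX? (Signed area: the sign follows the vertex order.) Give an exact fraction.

Assign D = (0, 0), W = (1, 0), Q = (0, 1) — the answer is frame-independent, so this choice is without loss of generality.
1. X is the midpoint of WQ ⇒ X = (1/2, 1/2)
2. C lies on line DQ with DC:CQ = 5:3 ⇒ C = (0, 5/8)
3. J lies on line QC with QJ:JC = -4:3 ⇒ J = (0, -1/2)
4. Z lies on line JW with JZ:ZW = 4:5 ⇒ Z = (4/9, -5/18)
5. R lies on line ZW with ZR:RW = 1:2 ⇒ R = (17/27, -5/27)
2·[RJX] = -17/36, 2·[JQX] = -3/4
[RJX]:[JQX] = -17/36:-3/4 = 17/27

[RJX]:[JQX] = 17/27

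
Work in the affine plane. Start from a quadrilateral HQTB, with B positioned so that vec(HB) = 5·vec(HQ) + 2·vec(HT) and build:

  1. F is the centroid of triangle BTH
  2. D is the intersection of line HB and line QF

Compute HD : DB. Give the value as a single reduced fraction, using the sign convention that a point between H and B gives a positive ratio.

HD:DB = 3/8

Work in coordinates with H = (0, 0), Q = (1, 0), T = (0, 1), B = (5, 2).
1. F is the centroid of triangle BTH ⇒ F = (5/3, 1)
2. D is the intersection of line HB and line QF ⇒ D = (15/11, 6/11)
D = H + t·(B−H) with t = 3/11, so HD:DB = t:(1−t) = 3/11:8/11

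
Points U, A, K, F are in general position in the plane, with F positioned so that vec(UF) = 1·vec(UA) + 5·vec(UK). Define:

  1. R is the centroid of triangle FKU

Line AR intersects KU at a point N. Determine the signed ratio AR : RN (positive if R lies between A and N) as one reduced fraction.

Set U = (0, 0), A = (1, 0), K = (0, 1), F = (1, 5); any affine frame gives the same invariant.
1. R is the centroid of triangle FKU ⇒ R = (1/3, 2)
line AR meets KU at N = (0, 3)
R = A + t·(N−A) with t = 2/3, so AR:RN = 2/3:1/3

AR:RN = 2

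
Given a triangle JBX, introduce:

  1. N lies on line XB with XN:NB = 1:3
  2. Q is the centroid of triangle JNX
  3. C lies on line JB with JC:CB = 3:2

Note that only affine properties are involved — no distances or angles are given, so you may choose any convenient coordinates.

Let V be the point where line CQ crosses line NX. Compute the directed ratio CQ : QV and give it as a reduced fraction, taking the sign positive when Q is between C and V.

CQ:QV = 1/5

Assign J = (0, 0), B = (1, 0), X = (0, 1) — the answer is frame-independent, so this choice is without loss of generality.
1. N lies on line XB with XN:NB = 1:3 ⇒ N = (1/4, 3/4)
2. Q is the centroid of triangle JNX ⇒ Q = (1/12, 7/12)
3. C lies on line JB with JC:CB = 3:2 ⇒ C = (3/5, 0)
line CQ meets NX at V = (-5/2, 7/2)
Q = C + t·(V−C) with t = 1/6, so CQ:QV = 1/6:5/6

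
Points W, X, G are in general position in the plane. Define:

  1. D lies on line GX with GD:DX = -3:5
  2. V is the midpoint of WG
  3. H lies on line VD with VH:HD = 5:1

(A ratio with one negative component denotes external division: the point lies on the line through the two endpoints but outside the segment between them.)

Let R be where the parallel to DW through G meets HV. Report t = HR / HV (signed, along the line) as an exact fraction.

t = 11/5

Set W = (0, 0), X = (1, 0), G = (0, 1); any affine frame gives the same invariant.
1. D lies on line GX with GD:DX = -3:5 ⇒ D = (-3/2, 5/2)
2. V is the midpoint of WG ⇒ V = (0, 1/2)
3. H lies on line VD with VH:HD = 5:1 ⇒ H = (-5/4, 13/6)
through G parallel to DW: direction (3/2, -5/2); meets HV at R = (3/2, -3/2)
R = H + t·(V−H) with t = 11/5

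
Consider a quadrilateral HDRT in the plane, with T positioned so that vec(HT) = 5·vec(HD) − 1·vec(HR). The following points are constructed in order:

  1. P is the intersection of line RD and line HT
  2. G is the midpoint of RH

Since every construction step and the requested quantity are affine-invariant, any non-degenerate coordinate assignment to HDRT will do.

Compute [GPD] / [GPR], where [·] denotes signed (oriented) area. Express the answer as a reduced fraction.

[GPD]:[GPR] = 1/5

Assign H = (0, 0), D = (1, 0), R = (0, 1), T = (5, -1) — the answer is frame-independent, so this choice is without loss of generality.
1. P is the intersection of line RD and line HT ⇒ P = (5/4, -1/4)
2. G is the midpoint of RH ⇒ G = (0, 1/2)
2·[GPD] = 1/8, 2·[GPR] = 5/8
[GPD]:[GPR] = 1/8:5/8 = 1/5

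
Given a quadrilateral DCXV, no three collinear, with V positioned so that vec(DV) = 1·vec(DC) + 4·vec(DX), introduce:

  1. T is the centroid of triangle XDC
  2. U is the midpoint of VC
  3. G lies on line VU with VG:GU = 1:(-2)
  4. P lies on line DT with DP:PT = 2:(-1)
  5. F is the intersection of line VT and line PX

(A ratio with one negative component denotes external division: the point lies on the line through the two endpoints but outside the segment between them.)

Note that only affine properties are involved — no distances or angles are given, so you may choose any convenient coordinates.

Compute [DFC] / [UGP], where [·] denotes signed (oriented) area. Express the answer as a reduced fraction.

[DFC]:[UGP] = -19/32

Assign D = (0, 0), C = (1, 0), X = (0, 1), V = (1, 4) — the answer is frame-independent, so this choice is without loss of generality.
1. T is the centroid of triangle XDC ⇒ T = (1/3, 1/3)
2. U is the midpoint of VC ⇒ U = (1, 2)
3. G lies on line VU with VG:GU = 1:(-2) ⇒ G = (1, 6)
4. P lies on line DT with DP:PT = 2:(-1) ⇒ P = (2/3, 2/3)
5. F is the intersection of line VT and line PX ⇒ F = (5/12, 19/24)
2·[DFC] = -19/24, 2·[UGP] = 4/3
[DFC]:[UGP] = -19/24:4/3 = -19/32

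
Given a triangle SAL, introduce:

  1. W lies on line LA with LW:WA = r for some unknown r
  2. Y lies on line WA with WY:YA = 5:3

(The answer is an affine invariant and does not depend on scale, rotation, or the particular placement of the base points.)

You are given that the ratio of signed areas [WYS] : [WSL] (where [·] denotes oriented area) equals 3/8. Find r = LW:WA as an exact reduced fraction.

r = 5/3

Set S = (0, 0), A = (1, 0), L = (0, 1); any affine frame gives the same invariant.
1. With LW:WA = r, write λ = r/(r+1) so W = L + λ·(A−L); W is affine-linear in λ
2. Y lies on line WA with WY:YA = 5:3 ⇒ Y is an affine combination of earlier points and hence also affine-linear in λ
Every point depending on W is an affine combination of W and λ-independent points, so each such coordinate is linear in λ; the λ² term in each signed area is a multiple of (A−L)×(A−L) = 0, so 2·[WYS] and 2·[WSL] are each linear in λ. Evaluating at λ=0 and λ=1:
  2·[WYS] = 5/8·λ − 5/8,   2·[WSL] = −λ
So [WYS]:[WSL] = (5/8·λ − 5/8) / (−λ). Setting this equal to 3/8:
  5/8·λ − 5/8 = 3/8·(−λ)  ⇒  λ = 5/8
Then r = λ/(1−λ) = (5/8)/(3/8) = 5/3. Check: with r = 5/3, W = (5/8, 3/8) and [WYS]:[WSL] = 3/8 as required.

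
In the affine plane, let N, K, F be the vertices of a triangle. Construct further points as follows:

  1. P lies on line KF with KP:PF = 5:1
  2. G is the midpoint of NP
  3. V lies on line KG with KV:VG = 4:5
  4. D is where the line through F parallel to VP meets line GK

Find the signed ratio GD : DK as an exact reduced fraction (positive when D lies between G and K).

Work in coordinates with N = (0, 0), K = (1, 0), F = (0, 1).
1. P lies on line KF with KP:PF = 5:1 ⇒ P = (1/6, 5/6)
2. G is the midpoint of NP ⇒ G = (1/12, 5/12)
3. V lies on line KG with KV:VG = 4:5 ⇒ V = (16/27, 5/27)
4. D is where the line through F parallel to VP meets line GK ⇒ D = (23/45, 2/9)
D = G + t·(K−G) with t = 7/15, so GD:DK = t:(1−t) = 7/15:8/15

GD:DK = 7/8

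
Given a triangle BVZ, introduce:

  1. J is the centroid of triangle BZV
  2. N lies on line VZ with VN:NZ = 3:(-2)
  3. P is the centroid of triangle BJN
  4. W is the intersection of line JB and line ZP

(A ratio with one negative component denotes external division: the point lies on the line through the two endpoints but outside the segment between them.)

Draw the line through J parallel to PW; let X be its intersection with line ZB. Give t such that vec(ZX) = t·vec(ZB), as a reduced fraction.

Work in coordinates with B = (0, 0), V = (1, 0), Z = (0, 1).
1. J is the centroid of triangle BZV ⇒ J = (1/3, 1/3)
2. N lies on line VZ with VN:NZ = 3:(-2) ⇒ N = (-2, 3)
3. P is the centroid of triangle BJN ⇒ P = (-5/9, 10/9)
4. W is the intersection of line JB and line ZP ⇒ W = (5/6, 5/6)
through J parallel to PW: direction (25/18, -5/18); meets ZB at X = (0, 2/5)
X = Z + t·(B−Z) with t = 3/5

t = 3/5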